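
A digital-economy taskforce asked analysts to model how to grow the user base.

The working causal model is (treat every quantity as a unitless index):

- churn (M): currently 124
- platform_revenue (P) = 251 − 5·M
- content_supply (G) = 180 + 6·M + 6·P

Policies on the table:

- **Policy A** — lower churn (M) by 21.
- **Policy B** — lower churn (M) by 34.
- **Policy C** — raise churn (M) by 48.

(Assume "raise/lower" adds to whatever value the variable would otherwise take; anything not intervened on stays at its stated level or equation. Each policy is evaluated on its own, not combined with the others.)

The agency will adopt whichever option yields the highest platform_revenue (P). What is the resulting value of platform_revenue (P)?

-199

Policy A (M − 21):
  M = 124 − 21 = 103
  P = 251 − 5·103 = -264
Policy B (M − 34):
  M = 124 − 34 = 90
  P = 251 − 5·90 = -199
Policy C (M + 48):
  M = 124 + 48 = 172
  P = 251 − 5·172 = -609
Comparing — Policy A: P=-264, Policy B: P=-199, Policy C: P=-609. Highest is -199 (Policy B).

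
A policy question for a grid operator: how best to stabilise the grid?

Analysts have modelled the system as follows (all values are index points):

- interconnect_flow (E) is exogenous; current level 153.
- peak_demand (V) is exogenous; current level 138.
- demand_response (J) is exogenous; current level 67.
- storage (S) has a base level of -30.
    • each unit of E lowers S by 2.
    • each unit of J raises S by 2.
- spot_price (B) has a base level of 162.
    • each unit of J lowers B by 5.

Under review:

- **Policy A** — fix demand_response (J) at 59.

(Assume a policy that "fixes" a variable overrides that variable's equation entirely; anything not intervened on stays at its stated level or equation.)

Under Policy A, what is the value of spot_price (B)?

-133

Policy A (J := 59):
  J = 59
  B = 162 − 5·59 = -133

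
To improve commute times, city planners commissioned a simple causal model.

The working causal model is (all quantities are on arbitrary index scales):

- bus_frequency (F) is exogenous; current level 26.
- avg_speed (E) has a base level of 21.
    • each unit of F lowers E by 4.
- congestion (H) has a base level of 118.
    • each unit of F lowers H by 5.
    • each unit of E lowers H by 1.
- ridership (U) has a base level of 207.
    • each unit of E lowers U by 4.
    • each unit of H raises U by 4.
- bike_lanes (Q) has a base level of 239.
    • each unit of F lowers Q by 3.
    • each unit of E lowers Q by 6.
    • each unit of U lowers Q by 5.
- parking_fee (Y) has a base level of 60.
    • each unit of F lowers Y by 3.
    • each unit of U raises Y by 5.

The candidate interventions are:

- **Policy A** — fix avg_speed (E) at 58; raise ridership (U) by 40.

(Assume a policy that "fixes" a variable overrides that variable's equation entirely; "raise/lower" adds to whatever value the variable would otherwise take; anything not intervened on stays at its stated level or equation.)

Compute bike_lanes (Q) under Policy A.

Policy A (E := 58, U + 40):
  F = 26
  E = 58
  H = 118 − 5·26 − 58 = -70
  U = 207 − 4·58 + 4·(-70) (+40 from intervention) = -265
  Q = 239 − 3·26 − 6·58 − 5·(-265) = 1138

1138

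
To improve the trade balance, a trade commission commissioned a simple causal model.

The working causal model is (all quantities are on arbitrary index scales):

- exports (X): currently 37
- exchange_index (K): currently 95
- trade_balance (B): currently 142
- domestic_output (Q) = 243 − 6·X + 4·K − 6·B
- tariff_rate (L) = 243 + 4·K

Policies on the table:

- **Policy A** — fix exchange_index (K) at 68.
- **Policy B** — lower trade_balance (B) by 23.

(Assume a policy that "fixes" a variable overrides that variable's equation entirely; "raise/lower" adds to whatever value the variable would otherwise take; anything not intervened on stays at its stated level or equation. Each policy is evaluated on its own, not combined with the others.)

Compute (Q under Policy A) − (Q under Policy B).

-246

Policy A (K := 68):
  X = 37
  K = 68
  B = 142
  Q = 243 − 6·37 + 4·68 − 6·142 = -559
Policy B (B − 23):
  X = 37
  K = 95
  B = 142 − 23 = 119
  Q = 243 − 6·37 + 4·95 − 6·119 = -313
Q: -559 − (-313) = -246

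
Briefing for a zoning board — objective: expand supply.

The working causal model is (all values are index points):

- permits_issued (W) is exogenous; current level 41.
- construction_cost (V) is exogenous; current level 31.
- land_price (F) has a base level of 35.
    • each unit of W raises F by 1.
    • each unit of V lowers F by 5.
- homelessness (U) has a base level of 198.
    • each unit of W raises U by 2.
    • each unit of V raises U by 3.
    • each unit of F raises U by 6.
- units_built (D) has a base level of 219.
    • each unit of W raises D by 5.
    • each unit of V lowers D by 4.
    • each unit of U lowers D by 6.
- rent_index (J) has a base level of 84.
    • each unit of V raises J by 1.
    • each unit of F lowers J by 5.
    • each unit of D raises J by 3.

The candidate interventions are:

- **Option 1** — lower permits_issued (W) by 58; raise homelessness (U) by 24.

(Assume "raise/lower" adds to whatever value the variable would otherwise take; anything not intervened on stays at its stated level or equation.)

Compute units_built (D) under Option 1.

3256

Option 1 (W − 58, U + 24):
  W = 41 − 58 = -17
  V = 31
  F = 35 + (-17) − 5·31 = -137
  U = 198 + 2·(-17) + 3·31 + 6·(-137) (+24 from intervention) = -541
  D = 219 + 5·(-17) − 4·31 − 6·(-541) = 3256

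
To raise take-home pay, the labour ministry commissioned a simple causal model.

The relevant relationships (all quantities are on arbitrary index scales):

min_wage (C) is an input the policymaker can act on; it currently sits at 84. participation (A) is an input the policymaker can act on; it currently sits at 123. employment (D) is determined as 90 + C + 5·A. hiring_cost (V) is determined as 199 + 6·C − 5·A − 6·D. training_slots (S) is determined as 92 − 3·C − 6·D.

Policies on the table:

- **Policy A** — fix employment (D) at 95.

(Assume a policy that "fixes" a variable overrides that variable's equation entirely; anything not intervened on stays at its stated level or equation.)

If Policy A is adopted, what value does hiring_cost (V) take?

Policy A (D := 95):
  C = 84
  A = 123
  D = 95
  V = 199 + 6·84 − 5·123 − 6·95 = -482

-482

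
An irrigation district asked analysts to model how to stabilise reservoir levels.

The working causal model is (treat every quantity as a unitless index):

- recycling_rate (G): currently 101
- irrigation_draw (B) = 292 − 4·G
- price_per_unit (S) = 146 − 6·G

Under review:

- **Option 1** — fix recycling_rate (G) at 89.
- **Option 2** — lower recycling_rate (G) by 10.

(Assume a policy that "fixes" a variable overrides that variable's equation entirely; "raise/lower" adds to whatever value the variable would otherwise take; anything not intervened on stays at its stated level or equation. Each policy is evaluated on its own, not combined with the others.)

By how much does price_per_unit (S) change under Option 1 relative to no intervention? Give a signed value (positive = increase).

72

Baseline:
  G = 101
  S = 146 − 6·101 = -460
Option 1 (G := 89):
  G = 89
  S = 146 − 6·89 = -388
Change in S: -388 − (-460) = 72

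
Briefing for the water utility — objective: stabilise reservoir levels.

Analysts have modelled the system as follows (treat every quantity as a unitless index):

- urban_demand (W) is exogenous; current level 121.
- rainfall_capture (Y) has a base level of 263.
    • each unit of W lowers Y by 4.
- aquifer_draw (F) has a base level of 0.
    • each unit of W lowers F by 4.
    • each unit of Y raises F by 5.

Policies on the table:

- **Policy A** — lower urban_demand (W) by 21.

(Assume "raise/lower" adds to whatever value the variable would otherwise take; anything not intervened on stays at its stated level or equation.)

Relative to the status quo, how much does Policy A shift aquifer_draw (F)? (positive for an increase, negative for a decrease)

Baseline:
  W = 121
  Y = 263 − 4·121 = -221
  F = 0 − 4·121 + 5·(-221) = -1589
Policy A (W − 21):
  W = 121 − 21 = 100
  Y = 263 − 4·100 = -137
  F = 0 − 4·100 + 5·(-137) = -1085
Change in F: -1085 − (-1589) = 504

504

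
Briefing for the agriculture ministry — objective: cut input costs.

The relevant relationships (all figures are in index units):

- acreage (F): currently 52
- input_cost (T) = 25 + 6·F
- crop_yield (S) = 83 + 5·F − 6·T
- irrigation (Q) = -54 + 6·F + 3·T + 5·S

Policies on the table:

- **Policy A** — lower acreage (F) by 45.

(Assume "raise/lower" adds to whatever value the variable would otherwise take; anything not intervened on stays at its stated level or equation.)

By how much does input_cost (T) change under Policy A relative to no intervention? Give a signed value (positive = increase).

-270

Baseline:
  F = 52
  T = 25 + 6·52 = 337
Policy A (F − 45):
  F = 52 − 45 = 7
  T = 25 + 6·7 = 67
Change in T: 67 − 337 = -270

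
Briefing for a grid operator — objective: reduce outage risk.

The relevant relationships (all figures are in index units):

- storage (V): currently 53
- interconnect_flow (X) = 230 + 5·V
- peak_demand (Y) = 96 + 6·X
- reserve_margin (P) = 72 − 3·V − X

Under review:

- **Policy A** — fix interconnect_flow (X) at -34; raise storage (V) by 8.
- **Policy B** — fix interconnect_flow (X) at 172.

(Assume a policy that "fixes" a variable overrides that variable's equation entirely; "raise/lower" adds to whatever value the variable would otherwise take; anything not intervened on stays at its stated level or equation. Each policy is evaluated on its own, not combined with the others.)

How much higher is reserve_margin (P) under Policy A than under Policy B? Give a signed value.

Policy A (X := -34, V + 8):
  V = 53 + 8 = 61
  X = -34
  P = 72 − 3·61 − (-34) = -77
Policy B (X := 172):
  V = 53
  X = 172
  P = 72 − 3·53 − 172 = -259
P: -77 − (-259) = 182

182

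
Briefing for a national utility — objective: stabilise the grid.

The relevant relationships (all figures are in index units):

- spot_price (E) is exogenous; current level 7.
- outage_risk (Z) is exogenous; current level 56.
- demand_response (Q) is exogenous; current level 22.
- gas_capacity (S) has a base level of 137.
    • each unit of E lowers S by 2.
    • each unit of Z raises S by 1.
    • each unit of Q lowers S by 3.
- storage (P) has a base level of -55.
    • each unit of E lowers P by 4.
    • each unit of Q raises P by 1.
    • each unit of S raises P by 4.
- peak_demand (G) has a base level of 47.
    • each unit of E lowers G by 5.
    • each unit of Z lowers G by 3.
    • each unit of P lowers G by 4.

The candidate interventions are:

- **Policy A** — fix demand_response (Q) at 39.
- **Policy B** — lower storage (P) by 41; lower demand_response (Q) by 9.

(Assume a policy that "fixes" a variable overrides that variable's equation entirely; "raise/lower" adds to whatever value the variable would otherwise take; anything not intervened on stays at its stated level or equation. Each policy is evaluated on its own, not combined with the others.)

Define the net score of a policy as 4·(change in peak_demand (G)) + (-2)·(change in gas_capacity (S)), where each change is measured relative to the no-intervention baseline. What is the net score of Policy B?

-982

Baseline:
  E = 7
  Z = 56
  Q = 22
  S = 137 − 2·7 + 56 − 3·22 = 113
  P = -55 − 4·7 + 22 + 4·113 = 391
  G = 47 − 5·7 − 3·56 − 4·391 = -1720
Policy B (P − 41, Q − 9):
  E = 7
  Z = 56
  Q = 22 − 9 = 13
  S = 137 − 2·7 + 56 − 3·13 = 140
  P = -55 − 4·7 + 13 + 4·140 (−41 from intervention) = 449
  G = 47 − 5·7 − 3·56 − 4·449 = -1952
ΔG = -1952 − (-1720) = -232; ΔS = 140 − 113 = 27
Score = 4·(-232) + (-2)·27 = -982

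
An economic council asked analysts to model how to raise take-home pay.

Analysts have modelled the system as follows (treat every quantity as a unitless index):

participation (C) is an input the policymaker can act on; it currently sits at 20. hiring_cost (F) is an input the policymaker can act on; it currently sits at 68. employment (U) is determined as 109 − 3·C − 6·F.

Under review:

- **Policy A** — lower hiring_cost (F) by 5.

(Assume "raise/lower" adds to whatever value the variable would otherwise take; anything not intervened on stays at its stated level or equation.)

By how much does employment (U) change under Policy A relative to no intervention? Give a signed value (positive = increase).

30

Baseline:
  C = 20
  F = 68
  U = 109 − 3·20 − 6·68 = -359
Policy A (F − 5):
  C = 20
  F = 68 − 5 = 63
  U = 109 − 3·20 − 6·63 = -329
Change in U: -329 − (-359) = 30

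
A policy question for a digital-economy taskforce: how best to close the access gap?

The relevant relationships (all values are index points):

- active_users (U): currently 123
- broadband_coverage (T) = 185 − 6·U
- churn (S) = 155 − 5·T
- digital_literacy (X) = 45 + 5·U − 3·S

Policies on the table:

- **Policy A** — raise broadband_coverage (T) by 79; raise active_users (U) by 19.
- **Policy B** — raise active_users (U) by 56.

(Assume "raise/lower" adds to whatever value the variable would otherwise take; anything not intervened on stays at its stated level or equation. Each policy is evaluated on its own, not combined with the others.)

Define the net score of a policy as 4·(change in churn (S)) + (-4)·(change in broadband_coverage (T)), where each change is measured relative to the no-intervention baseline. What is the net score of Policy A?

Baseline:
  U = 123
  T = 185 − 6·123 = -553
  S = 155 − 5·(-553) = 2920
Policy A (T + 79, U + 19):
  U = 123 + 19 = 142
  T = 185 − 6·142 (+79 from intervention) = -588
  S = 155 − 5·(-588) = 3095
ΔS = 3095 − 2920 = 175; ΔT = -588 − (-553) = -35
Score = 4·175 + (-4)·(-35) = 840

840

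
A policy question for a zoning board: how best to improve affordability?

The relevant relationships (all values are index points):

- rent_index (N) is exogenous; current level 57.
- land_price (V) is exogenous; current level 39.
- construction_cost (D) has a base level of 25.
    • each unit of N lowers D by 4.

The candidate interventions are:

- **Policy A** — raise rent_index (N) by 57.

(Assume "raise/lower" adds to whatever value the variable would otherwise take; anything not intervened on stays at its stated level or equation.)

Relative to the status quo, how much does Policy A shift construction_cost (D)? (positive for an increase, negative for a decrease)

Baseline:
  N = 57
  D = 25 − 4·57 = -203
Policy A (N + 57):
  N = 57 + 57 = 114
  D = 25 − 4·114 = -431
Change in D: -431 − (-203) = -228

-228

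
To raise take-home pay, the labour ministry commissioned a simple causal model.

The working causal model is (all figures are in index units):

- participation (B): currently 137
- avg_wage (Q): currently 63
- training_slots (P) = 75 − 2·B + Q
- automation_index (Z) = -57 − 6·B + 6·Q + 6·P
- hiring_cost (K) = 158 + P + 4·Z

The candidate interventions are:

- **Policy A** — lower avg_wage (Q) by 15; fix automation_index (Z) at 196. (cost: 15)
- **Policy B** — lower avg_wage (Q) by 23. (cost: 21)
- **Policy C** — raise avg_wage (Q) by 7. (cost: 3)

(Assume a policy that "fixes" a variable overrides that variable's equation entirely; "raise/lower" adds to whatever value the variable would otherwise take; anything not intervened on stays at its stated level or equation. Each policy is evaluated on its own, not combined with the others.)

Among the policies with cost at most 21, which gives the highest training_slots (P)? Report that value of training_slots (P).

Policy A (Q − 15, Z := 196):
  B = 137
  Q = 63 − 15 = 48
  P = 75 − 2·137 + 48 = -151
Policy B (Q − 23):
  B = 137
  Q = 63 − 23 = 40
  P = 75 − 2·137 + 40 = -159
Policy C (Q + 7):
  B = 137
  Q = 63 + 7 = 70
  P = 75 − 2·137 + 70 = -129
Comparing — Policy A: P=-151, Policy B: P=-159, Policy C: P=-129. Highest is -129 (Policy C).

-129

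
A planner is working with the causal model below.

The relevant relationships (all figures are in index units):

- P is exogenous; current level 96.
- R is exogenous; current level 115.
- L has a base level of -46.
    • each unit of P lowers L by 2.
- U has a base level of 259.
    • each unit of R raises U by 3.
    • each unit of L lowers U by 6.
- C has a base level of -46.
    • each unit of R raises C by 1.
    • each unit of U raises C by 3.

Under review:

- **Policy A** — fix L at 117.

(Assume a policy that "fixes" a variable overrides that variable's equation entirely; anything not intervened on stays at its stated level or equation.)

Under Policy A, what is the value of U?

-98

Policy A (L := 117):
  P = 96
  R = 115
  L = 117
  U = 259 + 3·115 − 6·117 = -98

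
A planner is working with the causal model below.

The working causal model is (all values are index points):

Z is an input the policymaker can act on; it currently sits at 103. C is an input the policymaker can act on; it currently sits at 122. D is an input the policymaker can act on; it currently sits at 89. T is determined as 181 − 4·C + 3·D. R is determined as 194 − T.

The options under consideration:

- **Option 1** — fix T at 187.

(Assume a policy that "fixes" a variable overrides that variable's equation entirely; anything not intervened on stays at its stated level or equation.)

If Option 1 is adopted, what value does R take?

Option 1 (T := 187):
  C = 122
  D = 89
  T = 187
  R = 194 − 187 = 7

7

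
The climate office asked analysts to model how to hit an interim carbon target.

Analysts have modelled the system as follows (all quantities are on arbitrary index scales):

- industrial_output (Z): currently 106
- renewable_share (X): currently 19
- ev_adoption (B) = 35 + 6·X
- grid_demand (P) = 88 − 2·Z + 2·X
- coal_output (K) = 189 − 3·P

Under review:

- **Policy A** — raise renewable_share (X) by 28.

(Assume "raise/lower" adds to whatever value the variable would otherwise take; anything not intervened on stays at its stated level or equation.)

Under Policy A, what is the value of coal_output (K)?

279

Policy A (X + 28):
  Z = 106
  X = 19 + 28 = 47
  P = 88 − 2·106 + 2·47 = -30
  K = 189 − 3·(-30) = 279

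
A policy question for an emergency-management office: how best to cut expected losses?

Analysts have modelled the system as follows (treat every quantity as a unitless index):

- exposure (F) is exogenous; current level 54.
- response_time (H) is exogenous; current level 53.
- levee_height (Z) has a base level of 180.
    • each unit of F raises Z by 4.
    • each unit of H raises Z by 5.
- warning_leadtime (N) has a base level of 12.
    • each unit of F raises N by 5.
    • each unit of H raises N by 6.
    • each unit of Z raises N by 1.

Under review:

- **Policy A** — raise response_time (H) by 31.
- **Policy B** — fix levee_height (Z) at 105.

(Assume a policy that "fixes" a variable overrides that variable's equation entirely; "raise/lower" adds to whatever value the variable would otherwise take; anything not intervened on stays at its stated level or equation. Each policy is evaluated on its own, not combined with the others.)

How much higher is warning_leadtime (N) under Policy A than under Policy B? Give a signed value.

897

Policy A (H + 31):
  F = 54
  H = 53 + 31 = 84
  Z = 180 + 4·54 + 5·84 = 816
  N = 12 + 5·54 + 6·84 + 816 = 1602
Policy B (Z := 105):
  F = 54
  H = 53
  Z = 105
  N = 12 + 5·54 + 6·53 + 105 = 705
N: 1602 − 705 = 897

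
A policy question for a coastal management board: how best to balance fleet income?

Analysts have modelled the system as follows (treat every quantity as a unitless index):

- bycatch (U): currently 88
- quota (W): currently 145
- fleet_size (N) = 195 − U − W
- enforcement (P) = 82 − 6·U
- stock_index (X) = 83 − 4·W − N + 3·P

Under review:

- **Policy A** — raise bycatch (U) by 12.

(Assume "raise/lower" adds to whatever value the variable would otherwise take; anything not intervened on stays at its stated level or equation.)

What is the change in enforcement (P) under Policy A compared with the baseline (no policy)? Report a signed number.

Baseline:
  U = 88
  P = 82 − 6·88 = -446
Policy A (U + 12):
  U = 88 + 12 = 100
  P = 82 − 6·100 = -518
Change in P: -518 − (-446) = -72

-72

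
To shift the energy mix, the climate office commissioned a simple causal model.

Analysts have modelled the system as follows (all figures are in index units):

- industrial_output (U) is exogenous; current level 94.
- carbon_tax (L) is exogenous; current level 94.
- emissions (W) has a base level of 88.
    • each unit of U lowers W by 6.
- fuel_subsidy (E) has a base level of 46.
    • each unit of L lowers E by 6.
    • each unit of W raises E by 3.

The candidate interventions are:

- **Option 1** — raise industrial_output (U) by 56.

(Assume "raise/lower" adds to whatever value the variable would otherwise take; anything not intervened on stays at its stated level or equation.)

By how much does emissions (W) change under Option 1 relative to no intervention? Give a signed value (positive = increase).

-336

Baseline:
  U = 94
  W = 88 − 6·94 = -476
Option 1 (U + 56):
  U = 94 + 56 = 150
  W = 88 − 6·150 = -812
Change in W: -812 − (-476) = -336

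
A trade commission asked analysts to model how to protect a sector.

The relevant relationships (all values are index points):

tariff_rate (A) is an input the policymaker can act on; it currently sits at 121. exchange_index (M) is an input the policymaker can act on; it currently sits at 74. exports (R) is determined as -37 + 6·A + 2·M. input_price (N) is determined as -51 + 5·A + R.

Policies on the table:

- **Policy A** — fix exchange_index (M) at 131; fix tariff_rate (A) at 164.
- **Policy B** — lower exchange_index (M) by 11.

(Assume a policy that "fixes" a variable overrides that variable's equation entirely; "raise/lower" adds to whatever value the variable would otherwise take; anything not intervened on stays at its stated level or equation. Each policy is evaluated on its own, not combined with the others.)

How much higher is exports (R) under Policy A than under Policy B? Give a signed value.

394

Policy A (M := 131, A := 164):
  A = 164
  M = 131
  R = -37 + 6·164 + 2·131 = 1209
Policy B (M − 11):
  A = 121
  M = 74 − 11 = 63
  R = -37 + 6·121 + 2·63 = 815
R: 1209 − 815 = 394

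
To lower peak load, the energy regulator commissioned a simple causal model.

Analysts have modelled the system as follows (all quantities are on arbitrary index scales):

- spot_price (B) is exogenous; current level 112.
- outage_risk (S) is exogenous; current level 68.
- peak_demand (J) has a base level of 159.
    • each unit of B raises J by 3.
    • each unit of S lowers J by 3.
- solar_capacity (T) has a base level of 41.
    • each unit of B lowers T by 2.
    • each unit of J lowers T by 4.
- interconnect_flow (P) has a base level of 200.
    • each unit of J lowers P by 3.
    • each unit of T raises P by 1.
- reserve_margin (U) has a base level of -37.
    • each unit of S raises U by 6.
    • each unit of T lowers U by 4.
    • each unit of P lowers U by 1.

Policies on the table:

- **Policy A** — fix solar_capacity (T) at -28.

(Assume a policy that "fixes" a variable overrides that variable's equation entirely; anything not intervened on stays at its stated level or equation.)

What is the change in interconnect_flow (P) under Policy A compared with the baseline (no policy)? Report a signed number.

Baseline:
  B = 112
  S = 68
  J = 159 + 3·112 − 3·68 = 291
  T = 41 − 2·112 − 4·291 = -1347
  P = 200 − 3·291 + (-1347) = -2020
Policy A (T := -28):
  B = 112
  S = 68
  J = 159 + 3·112 − 3·68 = 291
  T = -28
  P = 200 − 3·291 + (-28) = -701
Change in P: -701 − (-2020) = 1319

1319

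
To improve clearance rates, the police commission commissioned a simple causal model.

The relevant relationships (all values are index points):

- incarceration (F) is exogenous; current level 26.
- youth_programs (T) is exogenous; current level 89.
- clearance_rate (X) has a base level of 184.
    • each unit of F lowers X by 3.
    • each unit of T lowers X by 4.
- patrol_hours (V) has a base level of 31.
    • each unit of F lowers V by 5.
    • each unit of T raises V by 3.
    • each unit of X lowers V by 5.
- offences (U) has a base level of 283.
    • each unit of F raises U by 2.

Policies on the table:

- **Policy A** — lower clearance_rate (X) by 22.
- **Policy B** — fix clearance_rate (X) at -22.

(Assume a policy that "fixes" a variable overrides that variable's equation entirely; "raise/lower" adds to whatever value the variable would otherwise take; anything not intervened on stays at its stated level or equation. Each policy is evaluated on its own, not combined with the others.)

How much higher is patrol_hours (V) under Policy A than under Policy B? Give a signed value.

1250

Policy A (X − 22):
  F = 26
  T = 89
  X = 184 − 3·26 − 4·89 (−22 from intervention) = -272
  V = 31 − 5·26 + 3·89 − 5·(-272) = 1528
Policy B (X := -22):
  F = 26
  T = 89
  X = -22
  V = 31 − 5·26 + 3·89 − 5·(-22) = 278
V: 1528 − 278 = 1250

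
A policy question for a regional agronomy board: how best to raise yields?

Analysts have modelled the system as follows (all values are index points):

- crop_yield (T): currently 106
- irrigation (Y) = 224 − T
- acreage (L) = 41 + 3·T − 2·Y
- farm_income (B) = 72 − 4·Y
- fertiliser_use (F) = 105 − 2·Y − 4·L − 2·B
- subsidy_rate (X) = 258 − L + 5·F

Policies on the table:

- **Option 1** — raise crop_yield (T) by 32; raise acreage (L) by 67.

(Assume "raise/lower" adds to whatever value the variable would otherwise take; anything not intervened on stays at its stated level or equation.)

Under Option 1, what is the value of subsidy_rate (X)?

-4707

Option 1 (T + 32, L + 67):
  T = 106 + 32 = 138
  Y = 224 − 138 = 86
  L = 41 + 3·138 − 2·86 (+67 from intervention) = 350
  B = 72 − 4·86 = -272
  F = 105 − 2·86 − 4·350 − 2·(-272) = -923
  X = 258 − 350 + 5·(-923) = -4707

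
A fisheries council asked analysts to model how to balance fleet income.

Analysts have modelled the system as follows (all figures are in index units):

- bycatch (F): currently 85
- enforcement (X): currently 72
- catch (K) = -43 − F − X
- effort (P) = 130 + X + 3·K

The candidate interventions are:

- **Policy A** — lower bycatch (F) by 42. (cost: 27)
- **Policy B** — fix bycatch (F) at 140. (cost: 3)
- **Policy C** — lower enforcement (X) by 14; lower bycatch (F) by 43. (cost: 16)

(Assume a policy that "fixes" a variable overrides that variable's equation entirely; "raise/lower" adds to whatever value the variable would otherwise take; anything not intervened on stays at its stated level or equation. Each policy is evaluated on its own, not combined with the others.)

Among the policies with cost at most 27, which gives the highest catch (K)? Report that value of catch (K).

-143

Policy A (F − 42):
  F = 85 − 42 = 43
  X = 72
  K = -43 − 43 − 72 = -158
Policy B (F := 140):
  F = 140
  X = 72
  K = -43 − 140 − 72 = -255
Policy C (X − 14, F − 43):
  F = 85 − 43 = 42
  X = 72 − 14 = 58
  K = -43 − 42 − 58 = -143
Comparing — Policy A: K=-158, Policy B: K=-255, Policy C: K=-143. Highest is -143 (Policy C).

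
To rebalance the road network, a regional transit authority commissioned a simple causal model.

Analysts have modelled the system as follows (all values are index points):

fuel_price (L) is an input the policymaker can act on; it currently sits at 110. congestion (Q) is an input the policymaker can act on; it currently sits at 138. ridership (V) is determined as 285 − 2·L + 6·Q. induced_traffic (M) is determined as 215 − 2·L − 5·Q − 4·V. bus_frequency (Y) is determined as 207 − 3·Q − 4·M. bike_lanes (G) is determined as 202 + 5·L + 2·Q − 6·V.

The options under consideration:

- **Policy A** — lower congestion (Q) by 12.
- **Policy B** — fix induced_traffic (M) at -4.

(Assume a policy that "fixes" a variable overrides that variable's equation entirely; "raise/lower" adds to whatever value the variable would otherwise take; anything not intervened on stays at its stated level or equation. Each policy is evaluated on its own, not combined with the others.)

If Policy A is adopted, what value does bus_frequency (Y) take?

Policy A (Q − 12):
  L = 110
  Q = 138 − 12 = 126
  V = 285 − 2·110 + 6·126 = 821
  M = 215 − 2·110 − 5·126 − 4·821 = -3919
  Y = 207 − 3·126 − 4·(-3919) = 15505

15505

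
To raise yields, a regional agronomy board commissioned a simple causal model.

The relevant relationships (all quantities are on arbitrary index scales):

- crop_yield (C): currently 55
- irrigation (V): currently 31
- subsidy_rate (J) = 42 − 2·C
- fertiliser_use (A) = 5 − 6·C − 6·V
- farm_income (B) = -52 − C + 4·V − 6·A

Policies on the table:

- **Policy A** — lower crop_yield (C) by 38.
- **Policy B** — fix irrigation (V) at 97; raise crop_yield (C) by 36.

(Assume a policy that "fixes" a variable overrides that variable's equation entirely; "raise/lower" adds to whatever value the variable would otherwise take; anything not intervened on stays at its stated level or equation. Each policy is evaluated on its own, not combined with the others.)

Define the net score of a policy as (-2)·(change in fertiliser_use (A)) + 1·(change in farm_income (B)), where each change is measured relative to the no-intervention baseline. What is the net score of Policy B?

Baseline:
  C = 55
  V = 31
  A = 5 − 6·55 − 6·31 = -511
  B = -52 − 55 + 4·31 − 6·(-511) = 3083
Policy B (V := 97, C + 36):
  C = 55 + 36 = 91
  V = 97
  A = 5 − 6·91 − 6·97 = -1123
  B = -52 − 91 + 4·97 − 6·(-1123) = 6983
ΔA = -1123 − (-511) = -612; ΔB = 6983 − 3083 = 3900
Score = (-2)·(-612) + 1·3900 = 5124

5124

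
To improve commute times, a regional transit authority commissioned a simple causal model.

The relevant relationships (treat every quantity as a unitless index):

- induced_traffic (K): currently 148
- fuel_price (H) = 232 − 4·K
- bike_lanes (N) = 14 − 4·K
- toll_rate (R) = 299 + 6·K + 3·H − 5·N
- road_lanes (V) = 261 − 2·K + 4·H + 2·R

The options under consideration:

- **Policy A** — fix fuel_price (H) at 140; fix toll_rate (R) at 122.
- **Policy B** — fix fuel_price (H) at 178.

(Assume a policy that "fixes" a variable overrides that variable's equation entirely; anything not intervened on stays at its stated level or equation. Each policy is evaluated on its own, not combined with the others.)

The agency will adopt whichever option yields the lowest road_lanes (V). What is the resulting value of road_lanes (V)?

Policy A (H := 140, R := 122):
  K = 148
  H = 140
  N = 14 − 4·148 = -578
  R = 122
  V = 261 − 2·148 + 4·140 + 2·122 = 769
Policy B (H := 178):
  K = 148
  H = 178
  N = 14 − 4·148 = -578
  R = 299 + 6·148 + 3·178 − 5·(-578) = 4611
  V = 261 − 2·148 + 4·178 + 2·4611 = 9899
Comparing — Policy A: V=769, Policy B: V=9899. Lowest is 769 (Policy A).

769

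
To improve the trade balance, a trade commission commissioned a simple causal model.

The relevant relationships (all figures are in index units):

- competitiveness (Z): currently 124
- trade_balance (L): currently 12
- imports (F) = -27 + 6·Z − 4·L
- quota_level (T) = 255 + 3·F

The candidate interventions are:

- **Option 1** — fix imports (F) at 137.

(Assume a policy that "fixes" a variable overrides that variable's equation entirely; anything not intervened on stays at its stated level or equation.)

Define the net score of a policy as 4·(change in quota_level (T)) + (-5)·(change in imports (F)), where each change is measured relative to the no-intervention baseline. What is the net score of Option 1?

-3724

Baseline:
  Z = 124
  L = 12
  F = -27 + 6·124 − 4·12 = 669
  T = 255 + 3·669 = 2262
Option 1 (F := 137):
  Z = 124
  L = 12
  F = 137
  T = 255 + 3·137 = 666
ΔT = 666 − 2262 = -1596; ΔF = 137 − 669 = -532
Score = 4·(-1596) + (-5)·(-532) = -3724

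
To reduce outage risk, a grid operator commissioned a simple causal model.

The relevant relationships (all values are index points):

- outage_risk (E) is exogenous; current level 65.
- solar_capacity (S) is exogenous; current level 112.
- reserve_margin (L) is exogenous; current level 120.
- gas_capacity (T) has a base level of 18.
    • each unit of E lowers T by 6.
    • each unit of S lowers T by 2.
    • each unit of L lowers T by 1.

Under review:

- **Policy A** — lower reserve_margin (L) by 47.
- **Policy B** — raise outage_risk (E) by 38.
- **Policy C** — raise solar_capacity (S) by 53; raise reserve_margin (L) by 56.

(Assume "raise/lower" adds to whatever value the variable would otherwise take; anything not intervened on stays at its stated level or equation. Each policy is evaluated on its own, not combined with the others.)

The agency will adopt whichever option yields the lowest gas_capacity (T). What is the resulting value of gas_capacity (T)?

-944

Policy A (L − 47):
  E = 65
  S = 112
  L = 120 − 47 = 73
  T = 18 − 6·65 − 2·112 − 73 = -669
Policy B (E + 38):
  E = 65 + 38 = 103
  S = 112
  L = 120
  T = 18 − 6·103 − 2·112 − 120 = -944
Policy C (S + 53, L + 56):
  E = 65
  S = 112 + 53 = 165
  L = 120 + 56 = 176
  T = 18 − 6·65 − 2·165 − 176 = -878
Comparing — Policy A: T=-669, Policy B: T=-944, Policy C: T=-878. Lowest is -944 (Policy B).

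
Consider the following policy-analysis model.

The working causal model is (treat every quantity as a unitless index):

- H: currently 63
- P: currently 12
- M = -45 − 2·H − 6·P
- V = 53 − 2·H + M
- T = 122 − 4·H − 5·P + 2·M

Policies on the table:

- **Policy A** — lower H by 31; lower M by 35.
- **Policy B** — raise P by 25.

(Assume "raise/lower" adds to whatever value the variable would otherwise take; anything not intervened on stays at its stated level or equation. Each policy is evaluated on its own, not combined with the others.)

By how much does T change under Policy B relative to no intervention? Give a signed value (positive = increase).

Baseline:
  H = 63
  P = 12
  M = -45 − 2·63 − 6·12 = -243
  T = 122 − 4·63 − 5·12 + 2·(-243) = -676
Policy B (P + 25):
  H = 63
  P = 12 + 25 = 37
  M = -45 − 2·63 − 6·37 = -393
  T = 122 − 4·63 − 5·37 + 2·(-393) = -1101
Change in T: -1101 − (-676) = -425

-425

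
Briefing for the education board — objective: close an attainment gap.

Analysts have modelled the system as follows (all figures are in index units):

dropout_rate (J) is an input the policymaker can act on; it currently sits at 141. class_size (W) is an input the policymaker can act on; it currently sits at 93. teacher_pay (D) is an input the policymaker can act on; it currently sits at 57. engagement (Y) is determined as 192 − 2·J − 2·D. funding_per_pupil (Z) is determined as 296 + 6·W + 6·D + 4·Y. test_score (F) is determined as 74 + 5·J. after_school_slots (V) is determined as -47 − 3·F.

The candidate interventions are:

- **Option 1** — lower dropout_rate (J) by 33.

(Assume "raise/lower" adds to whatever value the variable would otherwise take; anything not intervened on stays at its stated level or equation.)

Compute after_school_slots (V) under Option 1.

-1889

Option 1 (J − 33):
  J = 141 − 33 = 108
  F = 74 + 5·108 = 614
  V = -47 − 3·614 = -1889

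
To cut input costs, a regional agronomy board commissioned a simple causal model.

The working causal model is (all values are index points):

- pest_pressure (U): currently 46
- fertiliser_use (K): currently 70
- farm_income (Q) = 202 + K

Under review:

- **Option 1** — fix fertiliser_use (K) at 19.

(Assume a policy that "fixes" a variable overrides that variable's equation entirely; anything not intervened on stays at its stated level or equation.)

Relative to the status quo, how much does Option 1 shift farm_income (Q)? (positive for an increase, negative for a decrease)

-51

Baseline:
  K = 70
  Q = 202 + 70 = 272
Option 1 (K := 19):
  K = 19
  Q = 202 + 19 = 221
Change in Q: 221 − 272 = -51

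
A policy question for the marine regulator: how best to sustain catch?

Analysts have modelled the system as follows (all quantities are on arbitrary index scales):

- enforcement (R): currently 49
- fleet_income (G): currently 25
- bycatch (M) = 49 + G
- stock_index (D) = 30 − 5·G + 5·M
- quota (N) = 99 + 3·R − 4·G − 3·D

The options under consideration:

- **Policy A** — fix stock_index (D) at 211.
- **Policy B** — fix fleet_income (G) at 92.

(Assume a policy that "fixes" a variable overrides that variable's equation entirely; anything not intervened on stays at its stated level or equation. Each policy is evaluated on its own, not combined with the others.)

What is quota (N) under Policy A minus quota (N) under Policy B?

460

Policy A (D := 211):
  R = 49
  G = 25
  M = 49 + 25 = 74
  D = 211
  N = 99 + 3·49 − 4·25 − 3·211 = -487
Policy B (G := 92):
  R = 49
  G = 92
  M = 49 + 92 = 141
  D = 30 − 5·92 + 5·141 = 275
  N = 99 + 3·49 − 4·92 − 3·275 = -947
N: -487 − (-947) = 460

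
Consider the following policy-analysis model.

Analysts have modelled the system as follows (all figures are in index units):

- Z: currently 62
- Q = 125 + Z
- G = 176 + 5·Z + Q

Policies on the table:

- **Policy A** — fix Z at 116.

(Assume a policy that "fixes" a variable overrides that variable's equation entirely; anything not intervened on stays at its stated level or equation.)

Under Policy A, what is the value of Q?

Policy A (Z := 116):
  Z = 116
  Q = 125 + 116 = 241

241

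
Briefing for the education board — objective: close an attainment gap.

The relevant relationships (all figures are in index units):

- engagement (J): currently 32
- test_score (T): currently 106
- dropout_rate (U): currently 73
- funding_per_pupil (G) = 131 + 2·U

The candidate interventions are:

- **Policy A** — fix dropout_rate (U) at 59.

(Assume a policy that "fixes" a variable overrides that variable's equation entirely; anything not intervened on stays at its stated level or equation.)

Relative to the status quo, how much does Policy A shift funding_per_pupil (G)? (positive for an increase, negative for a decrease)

Baseline:
  U = 73
  G = 131 + 2·73 = 277
Policy A (U := 59):
  U = 59
  G = 131 + 2·59 = 249
Change in G: 249 − 277 = -28

-28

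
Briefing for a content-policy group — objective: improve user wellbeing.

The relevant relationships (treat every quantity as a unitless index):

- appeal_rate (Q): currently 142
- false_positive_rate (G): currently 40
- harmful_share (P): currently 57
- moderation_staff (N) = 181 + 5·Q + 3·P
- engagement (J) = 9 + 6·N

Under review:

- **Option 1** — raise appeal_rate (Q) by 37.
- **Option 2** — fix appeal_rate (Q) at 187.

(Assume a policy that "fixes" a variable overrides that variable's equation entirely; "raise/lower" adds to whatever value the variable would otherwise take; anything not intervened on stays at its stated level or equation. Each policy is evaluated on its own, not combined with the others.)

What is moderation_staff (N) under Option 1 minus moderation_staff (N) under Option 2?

-40

Option 1 (Q + 37):
  Q = 142 + 37 = 179
  P = 57
  N = 181 + 5·179 + 3·57 = 1247
Option 2 (Q := 187):
  Q = 187
  P = 57
  N = 181 + 5·187 + 3·57 = 1287
N: 1247 − 1287 = -40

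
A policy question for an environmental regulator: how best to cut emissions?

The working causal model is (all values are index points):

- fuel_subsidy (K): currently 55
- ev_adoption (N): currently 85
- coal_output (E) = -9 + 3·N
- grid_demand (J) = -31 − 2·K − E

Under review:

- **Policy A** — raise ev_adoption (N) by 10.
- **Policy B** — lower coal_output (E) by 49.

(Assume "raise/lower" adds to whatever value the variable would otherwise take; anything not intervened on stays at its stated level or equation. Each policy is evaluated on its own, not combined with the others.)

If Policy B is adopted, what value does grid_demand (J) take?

Policy B (E − 49):
  K = 55
  N = 85
  E = -9 + 3·85 (−49 from intervention) = 197
  J = -31 − 2·55 − 197 = -338

-338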